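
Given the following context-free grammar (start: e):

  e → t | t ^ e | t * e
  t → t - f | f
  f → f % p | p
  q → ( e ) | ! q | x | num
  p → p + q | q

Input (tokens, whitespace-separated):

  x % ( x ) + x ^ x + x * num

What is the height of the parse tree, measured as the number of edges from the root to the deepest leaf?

11

[e [t [f [f [p [q x]]] % [p [p [q ( [e [t [f [p [q x]]]]] )]] + [q x]]]] ^ [e [t [f [p [p [q x]] + [q x]]]] * [e [t [f [p [q num]]]]]]]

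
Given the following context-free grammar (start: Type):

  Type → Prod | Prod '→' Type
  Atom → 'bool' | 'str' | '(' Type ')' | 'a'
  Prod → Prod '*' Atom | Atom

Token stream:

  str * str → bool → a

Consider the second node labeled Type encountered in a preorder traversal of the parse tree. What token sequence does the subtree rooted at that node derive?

bool → a

[Type [Prod [Prod [Atom str]] * [Atom str]] → [Type [Prod [Atom bool]] → [Type [Prod [Atom a]]]]]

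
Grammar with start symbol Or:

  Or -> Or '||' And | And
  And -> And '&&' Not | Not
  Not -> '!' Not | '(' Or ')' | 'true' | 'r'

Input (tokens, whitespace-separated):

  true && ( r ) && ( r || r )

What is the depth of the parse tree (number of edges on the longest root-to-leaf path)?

[Or [And [And [And [Not true]] && [Not ( [Or [And [Not r]]] )]] && [Not ( [Or [Or [And [Not r]]] || [And [Not r]]] )]]]

7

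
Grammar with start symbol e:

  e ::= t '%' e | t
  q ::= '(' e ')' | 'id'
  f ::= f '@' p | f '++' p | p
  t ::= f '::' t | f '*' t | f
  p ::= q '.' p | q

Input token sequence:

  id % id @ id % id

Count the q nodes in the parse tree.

4

[e [t [f [p [q id]]]] % [e [t [f [f [p [q id]]] @ [p [q id]]]] % [e [t [f [p [q id]]]]]]]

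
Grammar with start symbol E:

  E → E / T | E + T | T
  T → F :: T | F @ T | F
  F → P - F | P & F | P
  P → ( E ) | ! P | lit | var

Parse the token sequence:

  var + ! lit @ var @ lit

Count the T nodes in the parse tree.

[E [E [T [F [P var]]]] + [T [F [P ! [P lit]]] @ [T [F [P var]] @ [T [F [P lit]]]]]]

4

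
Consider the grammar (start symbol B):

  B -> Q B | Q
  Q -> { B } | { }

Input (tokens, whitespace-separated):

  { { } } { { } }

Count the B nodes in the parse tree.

4

[B [Q { [B [Q { }]] }] [B [Q { [B [Q { }]] }]]]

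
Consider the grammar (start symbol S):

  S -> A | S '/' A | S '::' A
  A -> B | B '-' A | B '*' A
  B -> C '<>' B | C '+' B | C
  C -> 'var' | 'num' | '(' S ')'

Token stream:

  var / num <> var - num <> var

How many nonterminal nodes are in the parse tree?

15

[S [S [A [B [C var]]]] / [A [B [C num] <> [B [C var]]] - [A [B [C num] <> [B [C var]]]]]]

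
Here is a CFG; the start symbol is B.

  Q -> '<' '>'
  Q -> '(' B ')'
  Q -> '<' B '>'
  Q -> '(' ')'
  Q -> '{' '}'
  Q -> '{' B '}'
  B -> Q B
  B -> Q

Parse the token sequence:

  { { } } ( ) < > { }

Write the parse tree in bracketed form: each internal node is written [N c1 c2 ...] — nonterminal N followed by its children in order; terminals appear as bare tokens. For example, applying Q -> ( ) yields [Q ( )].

B
Q B
{ B } B
{ Q } B
{ { } } B
{ { } } Q B
{ { } } ( ) B
{ { } } ( ) Q B
{ { } } ( ) < > B
{ { } } ( ) < > Q
{ { } } ( ) < > { }

[B [Q { [B [Q { }]] }] [B [Q ( )] [B [Q < >] [B [Q { }]]]]]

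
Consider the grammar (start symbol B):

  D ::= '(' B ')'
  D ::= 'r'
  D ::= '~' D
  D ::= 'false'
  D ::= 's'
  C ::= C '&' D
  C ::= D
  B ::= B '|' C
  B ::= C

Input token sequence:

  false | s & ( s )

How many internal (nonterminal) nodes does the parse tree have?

[B [B [C [D false]]] | [C [C [D s]] & [D ( [B [C [D s]]] )]]]

11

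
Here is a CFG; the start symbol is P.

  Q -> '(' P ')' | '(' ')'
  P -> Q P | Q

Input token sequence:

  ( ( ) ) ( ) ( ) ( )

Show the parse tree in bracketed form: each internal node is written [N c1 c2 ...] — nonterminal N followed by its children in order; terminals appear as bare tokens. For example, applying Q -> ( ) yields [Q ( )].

P
Q P
( P ) P
( Q ) P
( ( ) ) P
( ( ) ) Q P
( ( ) ) ( ) P
( ( ) ) ( ) Q P
( ( ) ) ( ) ( ) P
( ( ) ) ( ) ( ) Q
( ( ) ) ( ) ( ) ( )

[P [Q ( [P [Q ( )]] )] [P [Q ( )] [P [Q ( )] [P [Q ( )]]]]]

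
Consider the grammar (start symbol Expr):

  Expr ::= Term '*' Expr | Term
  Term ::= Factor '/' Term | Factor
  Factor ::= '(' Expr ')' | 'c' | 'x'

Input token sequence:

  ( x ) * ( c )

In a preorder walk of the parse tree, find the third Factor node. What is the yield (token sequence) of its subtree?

( c )

[Expr [Term [Factor ( [Expr [Term [Factor x]]] )]] * [Expr [Term [Factor ( [Expr [Term [Factor c]]] )]]]]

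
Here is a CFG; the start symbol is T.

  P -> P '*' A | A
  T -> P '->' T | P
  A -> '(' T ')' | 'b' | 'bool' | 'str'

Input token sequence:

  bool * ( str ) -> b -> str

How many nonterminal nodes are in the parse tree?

[T [P [P [A bool]] * [A ( [T [P [A str]]] )]] -> [T [P [A b]] -> [T [P [A str]]]]]

14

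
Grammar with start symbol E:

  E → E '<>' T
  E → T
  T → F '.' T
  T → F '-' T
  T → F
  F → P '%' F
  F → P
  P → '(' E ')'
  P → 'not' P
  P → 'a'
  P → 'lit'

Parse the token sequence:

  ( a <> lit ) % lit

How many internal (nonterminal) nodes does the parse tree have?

[E [T [F [P ( [E [E [T [F [P a]]]] <> [T [F [P lit]]]] )] % [F [P lit]]]]]

14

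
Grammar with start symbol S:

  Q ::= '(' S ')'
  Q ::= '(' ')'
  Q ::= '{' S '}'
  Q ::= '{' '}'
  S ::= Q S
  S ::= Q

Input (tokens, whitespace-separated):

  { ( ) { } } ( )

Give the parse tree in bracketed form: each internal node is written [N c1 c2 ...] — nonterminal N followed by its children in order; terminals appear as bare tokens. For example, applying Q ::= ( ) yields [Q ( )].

S
Q S
{ S } S
{ Q S } S
{ ( ) S } S
{ ( ) Q } S
{ ( ) { } } S
{ ( ) { } } Q
{ ( ) { } } ( )

[S [Q { [S [Q ( )] [S [Q { }]]] }] [S [Q ( )]]]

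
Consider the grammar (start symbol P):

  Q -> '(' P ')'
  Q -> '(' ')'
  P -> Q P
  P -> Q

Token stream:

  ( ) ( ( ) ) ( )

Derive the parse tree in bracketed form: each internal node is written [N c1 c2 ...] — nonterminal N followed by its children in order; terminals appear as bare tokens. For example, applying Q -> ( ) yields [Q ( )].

[P [Q ( )] [P [Q ( [P [Q ( )]] )] [P [Q ( )]]]]

P
Q P
( ) P
( ) Q P
( ) ( P ) P
( ) ( Q ) P
( ) ( ( ) ) P
( ) ( ( ) ) Q
( ) ( ( ) ) ( )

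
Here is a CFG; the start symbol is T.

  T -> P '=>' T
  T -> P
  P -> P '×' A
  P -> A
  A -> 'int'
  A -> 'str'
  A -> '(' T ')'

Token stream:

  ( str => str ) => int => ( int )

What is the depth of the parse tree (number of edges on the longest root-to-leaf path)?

8

[T [P [A ( [T [P [A str]] => [T [P [A str]]]] )]] => [T [P [A int]] => [T [P [A ( [T [P [A int]]] )]]]]]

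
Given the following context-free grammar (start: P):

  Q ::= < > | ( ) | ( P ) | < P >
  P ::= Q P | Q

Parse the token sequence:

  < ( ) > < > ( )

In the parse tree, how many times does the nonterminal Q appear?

4

[P [Q < [P [Q ( )]] >] [P [Q < >] [P [Q ( )]]]]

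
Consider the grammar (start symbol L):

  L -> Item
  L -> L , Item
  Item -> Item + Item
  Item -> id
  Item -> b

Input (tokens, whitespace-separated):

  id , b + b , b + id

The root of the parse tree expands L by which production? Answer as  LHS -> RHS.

L -> L , Item

[L [L [L [Item id]] , [Item [Item b] + [Item b]]] , [Item [Item b] + [Item id]]]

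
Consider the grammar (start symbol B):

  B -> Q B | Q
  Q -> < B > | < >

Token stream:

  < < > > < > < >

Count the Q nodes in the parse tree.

4

[B [Q < [B [Q < >]] >] [B [Q < >] [B [Q < >]]]]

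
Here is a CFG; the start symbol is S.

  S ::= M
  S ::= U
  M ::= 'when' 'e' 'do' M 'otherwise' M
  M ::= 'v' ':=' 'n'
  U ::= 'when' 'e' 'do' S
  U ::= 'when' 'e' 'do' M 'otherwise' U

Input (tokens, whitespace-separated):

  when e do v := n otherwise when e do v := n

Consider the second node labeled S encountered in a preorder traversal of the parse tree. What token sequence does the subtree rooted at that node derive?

v := n

[S [U when e do [M v := n] otherwise [U when e do [S [M v := n]]]]]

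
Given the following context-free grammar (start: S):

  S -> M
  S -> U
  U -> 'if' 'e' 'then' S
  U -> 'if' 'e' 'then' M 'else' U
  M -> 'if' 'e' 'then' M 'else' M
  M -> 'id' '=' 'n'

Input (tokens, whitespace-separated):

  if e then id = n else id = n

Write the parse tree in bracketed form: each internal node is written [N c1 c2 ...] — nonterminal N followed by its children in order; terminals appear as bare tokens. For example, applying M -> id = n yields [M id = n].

[S [M if e then [M id = n] else [M id = n]]]

S
M
if e then M else M
if e then id = n else M
if e then id = n else id = n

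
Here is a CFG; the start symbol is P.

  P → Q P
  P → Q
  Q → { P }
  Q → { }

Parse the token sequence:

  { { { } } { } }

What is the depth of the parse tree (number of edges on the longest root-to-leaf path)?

[P [Q { [P [Q { [P [Q { }]] }] [P [Q { }]]] }]]

6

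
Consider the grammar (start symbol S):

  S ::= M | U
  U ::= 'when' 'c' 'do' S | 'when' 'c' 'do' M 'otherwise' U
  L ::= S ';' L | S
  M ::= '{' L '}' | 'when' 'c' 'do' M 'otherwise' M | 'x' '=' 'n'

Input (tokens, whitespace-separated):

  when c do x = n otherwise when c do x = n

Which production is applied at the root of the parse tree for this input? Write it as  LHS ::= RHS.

[S [U when c do [M x = n] otherwise [U when c do [S [M x = n]]]]]

S ::= U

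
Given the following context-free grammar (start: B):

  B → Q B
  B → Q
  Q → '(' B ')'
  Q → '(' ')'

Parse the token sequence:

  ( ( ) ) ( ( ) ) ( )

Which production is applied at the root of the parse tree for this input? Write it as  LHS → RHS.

[B [Q ( [B [Q ( )]] )] [B [Q ( [B [Q ( )]] )] [B [Q ( )]]]]

B → Q B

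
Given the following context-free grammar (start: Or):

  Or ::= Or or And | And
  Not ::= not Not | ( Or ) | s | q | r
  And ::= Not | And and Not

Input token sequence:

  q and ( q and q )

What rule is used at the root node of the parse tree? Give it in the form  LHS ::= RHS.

[Or [And [And [Not q]] and [Not ( [Or [And [And [Not q]] and [Not q]]] )]]]

Or ::= And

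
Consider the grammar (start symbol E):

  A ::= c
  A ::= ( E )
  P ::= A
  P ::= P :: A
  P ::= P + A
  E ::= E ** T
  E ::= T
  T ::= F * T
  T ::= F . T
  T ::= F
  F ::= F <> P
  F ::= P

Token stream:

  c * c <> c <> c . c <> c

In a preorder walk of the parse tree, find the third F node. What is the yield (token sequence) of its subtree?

c <> c

[E [T [F [P [A c]]] * [T [F [F [F [P [A c]]] <> [P [A c]]] <> [P [A c]]] . [T [F [F [P [A c]]] <> [P [A c]]]]]]]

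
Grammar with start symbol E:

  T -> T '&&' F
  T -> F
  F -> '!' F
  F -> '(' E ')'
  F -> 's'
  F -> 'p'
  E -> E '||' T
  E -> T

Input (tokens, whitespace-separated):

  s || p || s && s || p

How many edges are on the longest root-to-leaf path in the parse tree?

6

[E [E [E [E [T [F s]]] || [T [F p]]] || [T [T [F s]] && [F s]]] || [T [F p]]]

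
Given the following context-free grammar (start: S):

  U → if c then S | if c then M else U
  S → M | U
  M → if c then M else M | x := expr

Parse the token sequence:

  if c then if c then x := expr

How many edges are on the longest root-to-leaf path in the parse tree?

[S [U if c then [S [U if c then [S [M x := expr]]]]]]

6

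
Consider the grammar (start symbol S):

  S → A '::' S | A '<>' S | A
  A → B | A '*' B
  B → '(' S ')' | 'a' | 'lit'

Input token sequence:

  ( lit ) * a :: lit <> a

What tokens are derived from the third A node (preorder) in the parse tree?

[S [A [A [B ( [S [A [B lit]]] )]] * [B a]] :: [S [A [B lit]] <> [S [A [B a]]]]]

lit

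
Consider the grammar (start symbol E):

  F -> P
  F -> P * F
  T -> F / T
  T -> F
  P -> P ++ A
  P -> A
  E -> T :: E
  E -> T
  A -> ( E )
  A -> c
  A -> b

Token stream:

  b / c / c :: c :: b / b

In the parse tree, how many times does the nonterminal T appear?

[E [T [F [P [A b]]] / [T [F [P [A c]]] / [T [F [P [A c]]]]]] :: [E [T [F [P [A c]]]] :: [E [T [F [P [A b]]] / [T [F [P [A b]]]]]]]]

6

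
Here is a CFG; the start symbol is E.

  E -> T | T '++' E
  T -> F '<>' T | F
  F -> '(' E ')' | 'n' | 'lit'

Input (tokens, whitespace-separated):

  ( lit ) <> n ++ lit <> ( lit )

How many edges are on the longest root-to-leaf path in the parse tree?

8

[E [T [F ( [E [T [F lit]]] )] <> [T [F n]]] ++ [E [T [F lit] <> [T [F ( [E [T [F lit]]] )]]]]]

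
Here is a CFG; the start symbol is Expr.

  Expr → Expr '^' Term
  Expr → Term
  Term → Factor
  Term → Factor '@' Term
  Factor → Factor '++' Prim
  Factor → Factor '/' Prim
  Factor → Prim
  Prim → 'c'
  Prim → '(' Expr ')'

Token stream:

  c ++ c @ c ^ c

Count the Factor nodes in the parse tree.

4

[Expr [Expr [Term [Factor [Factor [Prim c]] ++ [Prim c]] @ [Term [Factor [Prim c]]]]] ^ [Term [Factor [Prim c]]]]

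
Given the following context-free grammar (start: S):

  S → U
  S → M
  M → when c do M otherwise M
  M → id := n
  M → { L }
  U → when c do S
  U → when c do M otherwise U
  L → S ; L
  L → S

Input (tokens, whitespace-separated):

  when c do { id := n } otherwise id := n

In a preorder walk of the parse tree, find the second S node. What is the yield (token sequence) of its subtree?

[S [M when c do [M { [L [S [M id := n]]] }] otherwise [M id := n]]]

id := n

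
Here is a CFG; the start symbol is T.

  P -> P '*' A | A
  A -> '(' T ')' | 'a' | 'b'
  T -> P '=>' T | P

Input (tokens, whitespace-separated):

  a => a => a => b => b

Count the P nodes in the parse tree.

[T [P [A a]] => [T [P [A a]] => [T [P [A a]] => [T [P [A b]] => [T [P [A b]]]]]]]

5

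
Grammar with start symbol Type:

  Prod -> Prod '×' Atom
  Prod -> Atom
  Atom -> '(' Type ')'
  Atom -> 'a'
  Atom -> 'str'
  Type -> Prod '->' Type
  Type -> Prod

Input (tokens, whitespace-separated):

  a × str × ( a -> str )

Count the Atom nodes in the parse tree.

5

[Type [Prod [Prod [Prod [Atom a]] × [Atom str]] × [Atom ( [Type [Prod [Atom a]] -> [Type [Prod [Atom str]]]] )]]]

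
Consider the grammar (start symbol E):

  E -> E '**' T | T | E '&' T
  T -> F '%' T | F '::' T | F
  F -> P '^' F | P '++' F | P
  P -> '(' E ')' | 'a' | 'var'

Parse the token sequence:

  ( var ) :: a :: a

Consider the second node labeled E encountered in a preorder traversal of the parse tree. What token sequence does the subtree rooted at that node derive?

[E [T [F [P ( [E [T [F [P var]]]] )]] :: [T [F [P a]] :: [T [F [P a]]]]]]

var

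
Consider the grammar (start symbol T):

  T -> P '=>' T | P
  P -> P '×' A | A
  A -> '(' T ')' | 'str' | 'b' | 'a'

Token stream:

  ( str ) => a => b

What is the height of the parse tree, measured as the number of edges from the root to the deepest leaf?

[T [P [A ( [T [P [A str]]] )]] => [T [P [A a]] => [T [P [A b]]]]]

6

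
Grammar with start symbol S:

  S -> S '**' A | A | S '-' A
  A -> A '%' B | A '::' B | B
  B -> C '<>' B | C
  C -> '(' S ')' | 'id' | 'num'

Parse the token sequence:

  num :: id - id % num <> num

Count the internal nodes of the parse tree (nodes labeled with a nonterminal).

16

[S [S [A [A [B [C num]]] :: [B [C id]]]] - [A [A [B [C id]]] % [B [C num] <> [B [C num]]]]]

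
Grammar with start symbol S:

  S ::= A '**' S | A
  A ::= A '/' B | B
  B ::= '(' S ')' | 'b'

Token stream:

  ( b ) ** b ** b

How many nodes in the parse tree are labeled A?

[S [A [B ( [S [A [B b]]] )]] ** [S [A [B b]] ** [S [A [B b]]]]]

4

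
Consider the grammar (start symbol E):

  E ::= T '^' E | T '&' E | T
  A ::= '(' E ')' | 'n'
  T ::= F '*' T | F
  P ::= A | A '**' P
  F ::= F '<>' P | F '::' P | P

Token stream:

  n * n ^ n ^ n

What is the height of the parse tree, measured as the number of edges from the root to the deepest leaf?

7

[E [T [F [P [A n]]] * [T [F [P [A n]]]]] ^ [E [T [F [P [A n]]]] ^ [E [T [F [P [A n]]]]]]]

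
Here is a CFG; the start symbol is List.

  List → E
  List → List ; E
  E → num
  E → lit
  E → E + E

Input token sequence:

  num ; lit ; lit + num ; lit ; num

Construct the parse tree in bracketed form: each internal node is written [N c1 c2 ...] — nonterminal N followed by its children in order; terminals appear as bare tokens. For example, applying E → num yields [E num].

[List [List [List [List [List [E num]] ; [E lit]] ; [E [E lit] + [E num]]] ; [E lit]] ; [E num]]

List
List ; E
List ; E ; E
List ; E ; E ; E
List ; E ; E ; E ; E
E ; E ; E ; E ; E
num ; E ; E ; E ; E
num ; lit ; E ; E ; E
num ; lit ; E + E ; E ; E
num ; lit ; lit + E ; E ; E
num ; lit ; lit + num ; E ; E
num ; lit ; lit + num ; lit ; E
num ; lit ; lit + num ; lit ; num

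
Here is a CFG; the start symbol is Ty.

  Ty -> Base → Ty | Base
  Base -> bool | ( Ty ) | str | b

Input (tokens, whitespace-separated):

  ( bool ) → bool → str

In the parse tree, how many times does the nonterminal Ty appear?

[Ty [Base ( [Ty [Base bool]] )] → [Ty [Base bool] → [Ty [Base str]]]]

4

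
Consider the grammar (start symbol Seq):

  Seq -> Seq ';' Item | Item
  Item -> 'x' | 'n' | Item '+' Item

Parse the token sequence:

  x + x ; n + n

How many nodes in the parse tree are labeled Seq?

2

[Seq [Seq [Item [Item x] + [Item x]]] ; [Item [Item n] + [Item n]]]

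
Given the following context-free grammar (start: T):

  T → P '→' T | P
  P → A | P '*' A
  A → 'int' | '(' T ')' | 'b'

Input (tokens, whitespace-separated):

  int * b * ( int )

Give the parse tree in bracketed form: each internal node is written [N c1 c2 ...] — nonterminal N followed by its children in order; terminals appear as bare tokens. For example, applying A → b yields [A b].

T
P
P * A
P * A * A
A * A * A
int * A * A
int * b * A
int * b * ( T )
int * b * ( P )
int * b * ( A )
int * b * ( int )

[T [P [P [P [A int]] * [A b]] * [A ( [T [P [A int]]] )]]]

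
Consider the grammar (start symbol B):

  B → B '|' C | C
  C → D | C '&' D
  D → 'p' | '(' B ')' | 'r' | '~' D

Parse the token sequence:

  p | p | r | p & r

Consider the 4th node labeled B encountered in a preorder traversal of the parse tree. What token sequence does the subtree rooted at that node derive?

[B [B [B [B [C [D p]]] | [C [D p]]] | [C [D r]]] | [C [C [D p]] & [D r]]]

p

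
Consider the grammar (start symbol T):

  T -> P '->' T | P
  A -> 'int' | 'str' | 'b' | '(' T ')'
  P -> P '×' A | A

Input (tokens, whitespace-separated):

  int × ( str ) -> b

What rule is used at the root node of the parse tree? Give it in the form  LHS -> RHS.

[T [P [P [A int]] × [A ( [T [P [A str]]] )]] -> [T [P [A b]]]]

T -> P '->' T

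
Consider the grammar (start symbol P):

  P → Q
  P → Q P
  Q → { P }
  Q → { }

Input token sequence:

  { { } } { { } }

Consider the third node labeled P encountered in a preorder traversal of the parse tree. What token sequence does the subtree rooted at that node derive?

{ { } }

[P [Q { [P [Q { }]] }] [P [Q { [P [Q { }]] }]]]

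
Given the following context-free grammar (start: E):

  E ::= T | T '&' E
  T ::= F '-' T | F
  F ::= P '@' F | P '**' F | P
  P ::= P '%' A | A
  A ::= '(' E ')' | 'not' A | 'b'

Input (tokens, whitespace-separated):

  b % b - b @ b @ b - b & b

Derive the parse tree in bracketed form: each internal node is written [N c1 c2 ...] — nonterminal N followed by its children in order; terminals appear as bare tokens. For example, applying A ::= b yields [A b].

[E [T [F [P [P [A b]] % [A b]]] - [T [F [P [A b]] @ [F [P [A b]] @ [F [P [A b]]]]] - [T [F [P [A b]]]]]] & [E [T [F [P [A b]]]]]]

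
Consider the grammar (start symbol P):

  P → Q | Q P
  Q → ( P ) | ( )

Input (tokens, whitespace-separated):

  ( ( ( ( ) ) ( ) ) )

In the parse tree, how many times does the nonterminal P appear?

5

[P [Q ( [P [Q ( [P [Q ( [P [Q ( )]] )] [P [Q ( )]]] )]] )]]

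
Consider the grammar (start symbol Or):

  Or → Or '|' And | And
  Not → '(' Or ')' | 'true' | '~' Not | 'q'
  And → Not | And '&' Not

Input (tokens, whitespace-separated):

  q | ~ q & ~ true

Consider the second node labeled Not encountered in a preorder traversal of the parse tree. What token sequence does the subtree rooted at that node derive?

[Or [Or [And [Not q]]] | [And [And [Not ~ [Not q]]] & [Not ~ [Not true]]]]

~ q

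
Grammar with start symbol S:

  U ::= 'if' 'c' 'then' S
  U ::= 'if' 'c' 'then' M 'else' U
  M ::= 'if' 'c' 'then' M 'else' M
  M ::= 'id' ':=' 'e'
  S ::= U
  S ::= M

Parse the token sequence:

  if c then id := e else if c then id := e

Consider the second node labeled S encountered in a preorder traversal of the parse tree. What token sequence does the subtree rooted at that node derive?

[S [U if c then [M id := e] else [U if c then [S [M id := e]]]]]

id := e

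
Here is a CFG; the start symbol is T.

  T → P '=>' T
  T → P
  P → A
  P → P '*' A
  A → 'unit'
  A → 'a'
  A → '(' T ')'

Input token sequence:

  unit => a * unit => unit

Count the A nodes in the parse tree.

[T [P [A unit]] => [T [P [P [A a]] * [A unit]] => [T [P [A unit]]]]]

4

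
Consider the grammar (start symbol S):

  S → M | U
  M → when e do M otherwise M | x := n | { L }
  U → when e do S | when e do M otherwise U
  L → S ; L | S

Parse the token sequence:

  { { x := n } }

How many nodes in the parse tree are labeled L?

[S [M { [L [S [M { [L [S [M x := n]]] }]]] }]]

2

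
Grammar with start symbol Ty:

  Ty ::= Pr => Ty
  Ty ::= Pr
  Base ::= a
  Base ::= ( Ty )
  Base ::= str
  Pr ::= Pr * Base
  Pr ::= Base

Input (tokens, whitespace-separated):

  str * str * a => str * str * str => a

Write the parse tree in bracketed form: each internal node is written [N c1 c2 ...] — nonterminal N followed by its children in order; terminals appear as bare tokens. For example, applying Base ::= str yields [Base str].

Ty
Pr => Ty
Pr * Base => Ty
Pr * Base * Base => Ty
Base * Base * Base => Ty
str * Base * Base => Ty
str * str * Base => Ty
str * str * a => Ty
str * str * a => Pr => Ty
str * str * a => Pr * Base => Ty
str * str * a => Pr * Base * Base => Ty
str * str * a => Base * Base * Base => Ty
str * str * a => str * Base * Base => Ty
str * str * a => str * str * Base => Ty
str * str * a => str * str * str => Ty
str * str * a => str * str * str => Pr
str * str * a => str * str * str => Base
str * str * a => str * str * str => a

[Ty [Pr [Pr [Pr [Base str]] * [Base str]] * [Base a]] => [Ty [Pr [Pr [Pr [Base str]] * [Base str]] * [Base str]] => [Ty [Pr [Base a]]]]]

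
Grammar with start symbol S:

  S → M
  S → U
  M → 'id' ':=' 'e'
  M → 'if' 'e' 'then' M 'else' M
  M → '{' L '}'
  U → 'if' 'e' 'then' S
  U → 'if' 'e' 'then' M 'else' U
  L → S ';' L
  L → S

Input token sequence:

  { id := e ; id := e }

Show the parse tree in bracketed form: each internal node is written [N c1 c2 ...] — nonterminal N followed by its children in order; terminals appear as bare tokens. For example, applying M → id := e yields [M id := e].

S
M
{ L }
{ S ; L }
{ M ; L }
{ id := e ; L }
{ id := e ; S }
{ id := e ; M }
{ id := e ; id := e }

[S [M { [L [S [M id := e]] ; [L [S [M id := e]]]] }]]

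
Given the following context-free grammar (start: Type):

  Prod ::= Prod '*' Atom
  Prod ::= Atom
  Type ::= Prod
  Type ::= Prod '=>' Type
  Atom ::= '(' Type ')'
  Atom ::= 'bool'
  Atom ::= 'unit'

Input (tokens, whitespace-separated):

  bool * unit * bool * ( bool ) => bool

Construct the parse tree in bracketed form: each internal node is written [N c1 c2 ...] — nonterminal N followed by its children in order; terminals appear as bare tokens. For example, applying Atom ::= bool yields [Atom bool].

Type
Prod => Type
Prod * Atom => Type
Prod * Atom * Atom => Type
Prod * Atom * Atom * Atom => Type
Atom * Atom * Atom * Atom => Type
bool * Atom * Atom * Atom => Type
bool * unit * Atom * Atom => Type
bool * unit * bool * Atom => Type
bool * unit * bool * ( Type ) => Type
bool * unit * bool * ( Prod ) => Type
bool * unit * bool * ( Atom ) => Type
bool * unit * bool * ( bool ) => Type
bool * unit * bool * ( bool ) => Prod
bool * unit * bool * ( bool ) => Atom
bool * unit * bool * ( bool ) => bool

[Type [Prod [Prod [Prod [Prod [Atom bool]] * [Atom unit]] * [Atom bool]] * [Atom ( [Type [Prod [Atom bool]]] )]] => [Type [Prod [Atom bool]]]]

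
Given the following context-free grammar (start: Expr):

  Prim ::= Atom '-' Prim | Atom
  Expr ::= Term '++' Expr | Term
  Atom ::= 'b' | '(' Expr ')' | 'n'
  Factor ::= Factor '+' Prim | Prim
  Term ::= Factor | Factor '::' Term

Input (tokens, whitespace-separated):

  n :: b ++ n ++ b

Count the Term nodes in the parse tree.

[Expr [Term [Factor [Prim [Atom n]]] :: [Term [Factor [Prim [Atom b]]]]] ++ [Expr [Term [Factor [Prim [Atom n]]]] ++ [Expr [Term [Factor [Prim [Atom b]]]]]]]

4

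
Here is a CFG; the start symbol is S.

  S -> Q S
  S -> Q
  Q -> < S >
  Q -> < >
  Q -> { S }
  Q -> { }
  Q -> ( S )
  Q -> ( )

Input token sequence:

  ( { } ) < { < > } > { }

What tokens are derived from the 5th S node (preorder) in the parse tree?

< >

[S [Q ( [S [Q { }]] )] [S [Q < [S [Q { [S [Q < >]] }]] >] [S [Q { }]]]]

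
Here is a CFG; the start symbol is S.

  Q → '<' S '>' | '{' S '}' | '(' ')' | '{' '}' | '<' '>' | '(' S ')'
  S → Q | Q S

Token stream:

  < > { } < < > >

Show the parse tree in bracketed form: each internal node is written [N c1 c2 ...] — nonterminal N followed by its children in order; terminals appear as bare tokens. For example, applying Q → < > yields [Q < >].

[S [Q < >] [S [Q { }] [S [Q < [S [Q < >]] >]]]]

S
Q S
< > S
< > Q S
< > { } S
< > { } Q
< > { } < S >
< > { } < Q >
< > { } < < > >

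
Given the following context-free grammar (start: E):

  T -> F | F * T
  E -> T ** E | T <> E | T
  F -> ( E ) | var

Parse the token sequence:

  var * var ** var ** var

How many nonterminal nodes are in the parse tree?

[E [T [F var] * [T [F var]]] ** [E [T [F var]] ** [E [T [F var]]]]]

11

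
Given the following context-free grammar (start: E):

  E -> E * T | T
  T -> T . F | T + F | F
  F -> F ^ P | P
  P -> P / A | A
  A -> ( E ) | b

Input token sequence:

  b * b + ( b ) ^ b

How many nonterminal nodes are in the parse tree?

22

[E [E [T [F [P [A b]]]]] * [T [T [F [P [A b]]]] + [F [F [P [A ( [E [T [F [P [A b]]]]] )]]] ^ [P [A b]]]]]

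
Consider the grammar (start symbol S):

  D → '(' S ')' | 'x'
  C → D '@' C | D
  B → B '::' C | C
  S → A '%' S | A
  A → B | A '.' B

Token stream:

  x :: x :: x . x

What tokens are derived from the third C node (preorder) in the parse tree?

x

[S [A [A [B [B [B [C [D x]]] :: [C [D x]]] :: [C [D x]]]] . [B [C [D x]]]]]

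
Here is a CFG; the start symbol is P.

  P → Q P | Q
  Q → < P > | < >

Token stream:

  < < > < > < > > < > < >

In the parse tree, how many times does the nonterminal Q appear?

[P [Q < [P [Q < >] [P [Q < >] [P [Q < >]]]] >] [P [Q < >] [P [Q < >]]]]

6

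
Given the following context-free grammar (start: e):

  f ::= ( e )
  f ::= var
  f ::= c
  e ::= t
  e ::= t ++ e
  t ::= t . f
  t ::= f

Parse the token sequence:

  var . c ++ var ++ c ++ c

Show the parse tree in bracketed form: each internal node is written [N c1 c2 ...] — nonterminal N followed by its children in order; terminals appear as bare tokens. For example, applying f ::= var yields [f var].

e
t ++ e
t . f ++ e
f . f ++ e
var . f ++ e
var . c ++ e
var . c ++ t ++ e
var . c ++ f ++ e
var . c ++ var ++ e
var . c ++ var ++ t ++ e
var . c ++ var ++ f ++ e
var . c ++ var ++ c ++ e
var . c ++ var ++ c ++ t
var . c ++ var ++ c ++ f
var . c ++ var ++ c ++ c

[e [t [t [f var]] . [f c]] ++ [e [t [f var]] ++ [e [t [f c]] ++ [e [t [f c]]]]]]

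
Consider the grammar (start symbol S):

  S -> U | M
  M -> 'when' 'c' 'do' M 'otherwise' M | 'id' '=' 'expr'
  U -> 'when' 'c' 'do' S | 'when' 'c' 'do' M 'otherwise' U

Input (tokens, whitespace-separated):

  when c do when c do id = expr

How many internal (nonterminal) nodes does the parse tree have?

6

[S [U when c do [S [U when c do [S [M id = expr]]]]]]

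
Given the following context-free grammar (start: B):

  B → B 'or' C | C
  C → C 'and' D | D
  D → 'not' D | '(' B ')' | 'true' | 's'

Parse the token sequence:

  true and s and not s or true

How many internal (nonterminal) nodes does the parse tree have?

[B [B [C [C [C [D true]] and [D s]] and [D not [D s]]]] or [C [D true]]]

11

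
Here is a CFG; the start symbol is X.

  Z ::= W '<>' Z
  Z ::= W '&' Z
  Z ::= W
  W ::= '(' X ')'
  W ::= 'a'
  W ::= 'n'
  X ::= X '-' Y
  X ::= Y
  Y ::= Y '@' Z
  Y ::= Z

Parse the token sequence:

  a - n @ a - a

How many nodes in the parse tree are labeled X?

[X [X [X [Y [Z [W a]]]] - [Y [Y [Z [W n]]] @ [Z [W a]]]] - [Y [Z [W a]]]]

3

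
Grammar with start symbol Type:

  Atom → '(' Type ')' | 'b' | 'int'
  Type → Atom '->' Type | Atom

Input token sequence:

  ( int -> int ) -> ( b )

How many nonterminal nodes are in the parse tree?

10

[Type [Atom ( [Type [Atom int] -> [Type [Atom int]]] )] -> [Type [Atom ( [Type [Atom b]] )]]]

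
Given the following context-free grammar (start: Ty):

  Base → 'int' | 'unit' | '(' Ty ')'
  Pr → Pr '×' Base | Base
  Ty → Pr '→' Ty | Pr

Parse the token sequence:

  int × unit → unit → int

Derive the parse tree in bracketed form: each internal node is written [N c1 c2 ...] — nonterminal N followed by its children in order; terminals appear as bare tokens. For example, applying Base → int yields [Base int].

Ty
Pr → Ty
Pr × Base → Ty
Base × Base → Ty
int × Base → Ty
int × unit → Ty
int × unit → Pr → Ty
int × unit → Base → Ty
int × unit → unit → Ty
int × unit → unit → Pr
int × unit → unit → Base
int × unit → unit → int

[Ty [Pr [Pr [Base int]] × [Base unit]] → [Ty [Pr [Base unit]] → [Ty [Pr [Base int]]]]]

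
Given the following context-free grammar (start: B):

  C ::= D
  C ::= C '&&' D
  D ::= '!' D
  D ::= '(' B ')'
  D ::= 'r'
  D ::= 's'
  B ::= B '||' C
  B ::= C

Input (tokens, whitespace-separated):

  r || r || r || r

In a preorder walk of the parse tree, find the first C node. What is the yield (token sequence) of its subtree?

[B [B [B [B [C [D r]]] || [C [D r]]] || [C [D r]]] || [C [D r]]]

r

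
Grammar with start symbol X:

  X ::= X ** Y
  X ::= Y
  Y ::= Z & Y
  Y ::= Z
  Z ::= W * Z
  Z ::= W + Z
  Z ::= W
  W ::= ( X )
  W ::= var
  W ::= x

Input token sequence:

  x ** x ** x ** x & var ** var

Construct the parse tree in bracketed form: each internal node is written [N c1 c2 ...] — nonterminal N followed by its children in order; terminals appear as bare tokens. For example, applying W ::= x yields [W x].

[X [X [X [X [X [Y [Z [W x]]]] ** [Y [Z [W x]]]] ** [Y [Z [W x]]]] ** [Y [Z [W x]] & [Y [Z [W var]]]]] ** [Y [Z [W var]]]]

X
X ** Y
X ** Y ** Y
X ** Y ** Y ** Y
X ** Y ** Y ** Y ** Y
Y ** Y ** Y ** Y ** Y
Z ** Y ** Y ** Y ** Y
W ** Y ** Y ** Y ** Y
x ** Y ** Y ** Y ** Y
x ** Z ** Y ** Y ** Y
x ** W ** Y ** Y ** Y
x ** x ** Y ** Y ** Y
x ** x ** Z ** Y ** Y
x ** x ** W ** Y ** Y
x ** x ** x ** Y ** Y
x ** x ** x ** Z & Y ** Y
x ** x ** x ** W & Y ** Y
x ** x ** x ** x & Y ** Y
x ** x ** x ** x & Z ** Y
x ** x ** x ** x & W ** Y
x ** x ** x ** x & var ** Y
x ** x ** x ** x & var ** Z
x ** x ** x ** x & var ** W
x ** x ** x ** x & var ** var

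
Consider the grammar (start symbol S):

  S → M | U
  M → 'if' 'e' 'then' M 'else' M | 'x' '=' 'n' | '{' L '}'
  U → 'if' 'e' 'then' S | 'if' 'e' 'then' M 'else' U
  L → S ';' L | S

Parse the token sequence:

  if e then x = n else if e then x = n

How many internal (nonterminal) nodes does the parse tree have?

[S [U if e then [M x = n] else [U if e then [S [M x = n]]]]]

6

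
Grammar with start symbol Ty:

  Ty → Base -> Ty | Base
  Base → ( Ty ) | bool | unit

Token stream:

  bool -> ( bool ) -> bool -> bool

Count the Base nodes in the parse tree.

5

[Ty [Base bool] -> [Ty [Base ( [Ty [Base bool]] )] -> [Ty [Base bool] -> [Ty [Base bool]]]]]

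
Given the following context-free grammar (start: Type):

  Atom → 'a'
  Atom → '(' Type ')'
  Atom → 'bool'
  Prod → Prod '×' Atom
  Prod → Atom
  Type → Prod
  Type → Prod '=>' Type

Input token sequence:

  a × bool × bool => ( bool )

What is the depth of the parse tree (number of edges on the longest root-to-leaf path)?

7

[Type [Prod [Prod [Prod [Atom a]] × [Atom bool]] × [Atom bool]] => [Type [Prod [Atom ( [Type [Prod [Atom bool]]] )]]]]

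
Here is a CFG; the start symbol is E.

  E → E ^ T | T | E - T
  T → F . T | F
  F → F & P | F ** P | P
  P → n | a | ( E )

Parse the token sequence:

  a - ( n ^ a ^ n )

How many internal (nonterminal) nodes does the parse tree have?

20

[E [E [T [F [P a]]]] - [T [F [P ( [E [E [E [T [F [P n]]]] ^ [T [F [P a]]]] ^ [T [F [P n]]]] )]]]]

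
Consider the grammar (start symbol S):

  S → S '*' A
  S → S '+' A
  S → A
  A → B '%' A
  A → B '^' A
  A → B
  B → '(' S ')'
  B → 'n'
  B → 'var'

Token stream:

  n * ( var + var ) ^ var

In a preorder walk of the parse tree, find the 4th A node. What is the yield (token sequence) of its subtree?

var

[S [S [A [B n]]] * [A [B ( [S [S [A [B var]]] + [A [B var]]] )] ^ [A [B var]]]]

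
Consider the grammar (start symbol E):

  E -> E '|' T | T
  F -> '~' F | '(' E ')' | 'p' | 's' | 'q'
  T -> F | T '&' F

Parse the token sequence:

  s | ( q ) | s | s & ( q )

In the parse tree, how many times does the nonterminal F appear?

7

[E [E [E [E [T [F s]]] | [T [F ( [E [T [F q]]] )]]] | [T [F s]]] | [T [T [F s]] & [F ( [E [T [F q]]] )]]]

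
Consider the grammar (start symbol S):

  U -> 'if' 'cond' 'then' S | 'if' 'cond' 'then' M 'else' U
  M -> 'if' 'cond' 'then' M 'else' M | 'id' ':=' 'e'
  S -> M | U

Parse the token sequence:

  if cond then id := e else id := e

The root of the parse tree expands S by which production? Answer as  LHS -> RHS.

S -> M

[S [M if cond then [M id := e] else [M id := e]]]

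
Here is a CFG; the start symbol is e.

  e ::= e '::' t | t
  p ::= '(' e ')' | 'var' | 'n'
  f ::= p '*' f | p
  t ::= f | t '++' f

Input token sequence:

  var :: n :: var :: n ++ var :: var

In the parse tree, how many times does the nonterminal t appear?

[e [e [e [e [e [t [f [p var]]]] :: [t [f [p n]]]] :: [t [f [p var]]]] :: [t [t [f [p n]]] ++ [f [p var]]]] :: [t [f [p var]]]]

6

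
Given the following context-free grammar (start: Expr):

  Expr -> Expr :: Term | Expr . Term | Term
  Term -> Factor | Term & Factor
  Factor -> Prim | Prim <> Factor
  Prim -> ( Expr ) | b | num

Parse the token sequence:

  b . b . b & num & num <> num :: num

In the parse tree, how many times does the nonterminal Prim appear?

[Expr [Expr [Expr [Expr [Term [Factor [Prim b]]]] . [Term [Factor [Prim b]]]] . [Term [Term [Term [Factor [Prim b]]] & [Factor [Prim num]]] & [Factor [Prim num] <> [Factor [Prim num]]]]] :: [Term [Factor [Prim num]]]]

7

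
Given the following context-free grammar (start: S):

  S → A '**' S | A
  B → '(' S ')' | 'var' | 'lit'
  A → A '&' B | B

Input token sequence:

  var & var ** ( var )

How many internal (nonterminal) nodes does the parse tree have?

11

[S [A [A [B var]] & [B var]] ** [S [A [B ( [S [A [B var]]] )]]]]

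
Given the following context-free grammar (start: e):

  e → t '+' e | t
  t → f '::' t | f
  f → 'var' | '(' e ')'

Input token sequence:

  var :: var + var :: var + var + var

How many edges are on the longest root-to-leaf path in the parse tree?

[e [t [f var] :: [t [f var]]] + [e [t [f var] :: [t [f var]]] + [e [t [f var]] + [e [t [f var]]]]]]

6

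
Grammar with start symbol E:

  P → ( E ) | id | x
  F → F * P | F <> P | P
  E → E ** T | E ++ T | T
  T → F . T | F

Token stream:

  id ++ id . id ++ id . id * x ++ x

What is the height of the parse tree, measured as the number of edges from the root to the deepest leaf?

[E [E [E [E [T [F [P id]]]] ++ [T [F [P id]] . [T [F [P id]]]]] ++ [T [F [P id]] . [T [F [F [P id]] * [P x]]]]] ++ [T [F [P x]]]]

7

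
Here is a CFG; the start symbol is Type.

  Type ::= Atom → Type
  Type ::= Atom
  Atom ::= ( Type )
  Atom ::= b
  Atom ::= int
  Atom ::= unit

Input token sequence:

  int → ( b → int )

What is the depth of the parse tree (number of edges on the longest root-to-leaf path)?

[Type [Atom int] → [Type [Atom ( [Type [Atom b] → [Type [Atom int]]] )]]]

6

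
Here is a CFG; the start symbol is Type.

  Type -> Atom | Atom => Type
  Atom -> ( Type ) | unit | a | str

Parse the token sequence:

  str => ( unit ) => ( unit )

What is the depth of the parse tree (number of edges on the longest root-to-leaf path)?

[Type [Atom str] => [Type [Atom ( [Type [Atom unit]] )] => [Type [Atom ( [Type [Atom unit]] )]]]]

6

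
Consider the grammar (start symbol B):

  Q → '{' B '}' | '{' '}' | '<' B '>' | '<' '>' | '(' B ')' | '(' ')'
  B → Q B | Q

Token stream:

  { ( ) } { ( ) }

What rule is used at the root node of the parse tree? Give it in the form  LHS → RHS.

B → Q B

[B [Q { [B [Q ( )]] }] [B [Q { [B [Q ( )]] }]]]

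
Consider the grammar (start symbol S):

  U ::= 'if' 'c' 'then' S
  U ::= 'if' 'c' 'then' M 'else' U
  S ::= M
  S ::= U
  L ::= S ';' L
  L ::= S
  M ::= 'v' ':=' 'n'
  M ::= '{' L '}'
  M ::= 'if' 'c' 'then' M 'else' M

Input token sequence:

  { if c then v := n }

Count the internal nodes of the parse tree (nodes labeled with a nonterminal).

[S [M { [L [S [U if c then [S [M v := n]]]]] }]]

7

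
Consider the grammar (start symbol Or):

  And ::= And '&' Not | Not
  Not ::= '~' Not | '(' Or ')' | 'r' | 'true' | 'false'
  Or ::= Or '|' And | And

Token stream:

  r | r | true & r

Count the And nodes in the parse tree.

4

[Or [Or [Or [And [Not r]]] | [And [Not r]]] | [And [And [Not true]] & [Not r]]]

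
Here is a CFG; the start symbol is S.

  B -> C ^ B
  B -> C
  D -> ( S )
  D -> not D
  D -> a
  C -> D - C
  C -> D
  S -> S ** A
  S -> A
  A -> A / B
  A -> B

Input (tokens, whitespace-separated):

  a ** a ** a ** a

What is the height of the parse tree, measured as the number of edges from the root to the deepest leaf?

[S [S [S [S [A [B [C [D a]]]]] ** [A [B [C [D a]]]]] ** [A [B [C [D a]]]]] ** [A [B [C [D a]]]]]

8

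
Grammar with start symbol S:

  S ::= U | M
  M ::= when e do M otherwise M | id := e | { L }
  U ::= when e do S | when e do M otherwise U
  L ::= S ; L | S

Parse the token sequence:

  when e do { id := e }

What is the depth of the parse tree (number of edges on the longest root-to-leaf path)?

7

[S [U when e do [S [M { [L [S [M id := e]]] }]]]]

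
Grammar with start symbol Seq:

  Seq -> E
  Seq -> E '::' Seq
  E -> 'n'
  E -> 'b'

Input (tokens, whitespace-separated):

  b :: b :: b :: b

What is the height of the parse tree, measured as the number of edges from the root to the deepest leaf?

[Seq [E b] :: [Seq [E b] :: [Seq [E b] :: [Seq [E b]]]]]

5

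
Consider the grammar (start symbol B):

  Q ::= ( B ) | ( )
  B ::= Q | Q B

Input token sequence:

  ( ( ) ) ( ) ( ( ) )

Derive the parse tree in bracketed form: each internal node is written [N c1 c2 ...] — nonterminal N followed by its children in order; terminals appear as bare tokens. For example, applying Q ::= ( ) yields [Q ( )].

[B [Q ( [B [Q ( )]] )] [B [Q ( )] [B [Q ( [B [Q ( )]] )]]]]

B
Q B
( B ) B
( Q ) B
( ( ) ) B
( ( ) ) Q B
( ( ) ) ( ) B
( ( ) ) ( ) Q
( ( ) ) ( ) ( B )
( ( ) ) ( ) ( Q )
( ( ) ) ( ) ( ( ) )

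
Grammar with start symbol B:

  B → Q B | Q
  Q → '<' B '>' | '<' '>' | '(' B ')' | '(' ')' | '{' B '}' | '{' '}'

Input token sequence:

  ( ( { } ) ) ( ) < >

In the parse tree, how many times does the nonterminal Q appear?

[B [Q ( [B [Q ( [B [Q { }]] )]] )] [B [Q ( )] [B [Q < >]]]]

5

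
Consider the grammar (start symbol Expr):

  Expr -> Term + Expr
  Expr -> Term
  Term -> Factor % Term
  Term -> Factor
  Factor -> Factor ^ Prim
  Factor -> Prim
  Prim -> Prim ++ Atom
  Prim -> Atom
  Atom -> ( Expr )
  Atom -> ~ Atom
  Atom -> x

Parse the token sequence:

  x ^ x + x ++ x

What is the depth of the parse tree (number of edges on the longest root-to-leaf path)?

7

[Expr [Term [Factor [Factor [Prim [Atom x]]] ^ [Prim [Atom x]]]] + [Expr [Term [Factor [Prim [Prim [Atom x]] ++ [Atom x]]]]]]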